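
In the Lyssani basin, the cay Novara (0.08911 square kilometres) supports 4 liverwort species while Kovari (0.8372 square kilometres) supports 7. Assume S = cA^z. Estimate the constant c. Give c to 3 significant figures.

7.32

z = ln(S₂/S₁) / ln(A₂/A₁) = ln(7/4) / ln(0.8372/0.08911) = 0.5596 / 2.2402 = 0.2498
c = S₁ / A₁^z = 4 / 0.08911^0.2498 = 4 / 0.5466 = 7.318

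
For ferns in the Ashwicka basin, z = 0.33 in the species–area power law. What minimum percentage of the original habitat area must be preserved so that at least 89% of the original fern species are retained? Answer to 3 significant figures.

Need (A_new/A_old)^0.33 = 0.89, so A_new/A_old = 0.89^(1/0.33) = 0.89^3.03
ln(A_new/A_old) = ln 0.89 / 0.33 = -0.1165 / 0.33 = -0.3531
A_new/A_old = e^-0.3531 ≈ 0.7025

70.2%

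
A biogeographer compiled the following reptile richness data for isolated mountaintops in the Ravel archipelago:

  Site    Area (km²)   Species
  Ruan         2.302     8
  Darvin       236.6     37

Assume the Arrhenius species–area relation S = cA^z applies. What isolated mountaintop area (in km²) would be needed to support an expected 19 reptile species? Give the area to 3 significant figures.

31.5 km²

z = ln(37/8) / ln(236.6/2.302) = 1.5315 / 4.6326 = 0.3306
c = 8 / 2.302^0.3306 = 8 / 1.317 = 6.073
A = (19/6.073)^(1/0.3306) ⇒ ln A = ln(3.129)/0.3306 = 3.4503
A = e^3.4503 ≈ 31.51 km²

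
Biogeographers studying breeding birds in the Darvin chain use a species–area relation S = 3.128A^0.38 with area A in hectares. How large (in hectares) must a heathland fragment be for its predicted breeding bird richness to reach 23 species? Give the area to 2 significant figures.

23 = 3.128 × A^0.38  ⇒  A^0.38 = 23/3.128 = 7.353
ln A = ln(7.353) / 0.38 = 1.9951 / 0.38 = 5.2503
A = e^5.2503 ≈ 190.6 hectares

190 hectares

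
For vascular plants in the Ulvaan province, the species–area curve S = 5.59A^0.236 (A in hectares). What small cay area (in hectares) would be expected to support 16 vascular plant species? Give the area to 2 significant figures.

16 = 5.59 × A^0.236  ⇒  A^0.236 = 16/5.59 = 2.862
ln A = ln(2.862) / 0.236 = 1.0516 / 0.236 = 4.4560
A = e^4.4560 ≈ 86.14 hectares

86 hectares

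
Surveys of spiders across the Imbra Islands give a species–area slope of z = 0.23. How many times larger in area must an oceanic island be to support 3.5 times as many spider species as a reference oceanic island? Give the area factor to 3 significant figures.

(A₂/A₁)^0.23 = 3.5, so A₂/A₁ = 3.5^(1/0.23) = 3.5^4.348
ln(A₂/A₁) = ln 3.5 / 0.23 = 1.2528 / 0.23 = 5.4468
A₂/A₁ = e^5.4468 ≈ 232

232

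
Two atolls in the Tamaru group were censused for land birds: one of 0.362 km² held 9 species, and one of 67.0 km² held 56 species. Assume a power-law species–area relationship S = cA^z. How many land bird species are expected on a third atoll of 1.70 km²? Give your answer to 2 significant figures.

z = ln(56/9) / ln(67/0.362) = 1.8281 / 5.2208 = 0.3502
c = 9 / 0.362^0.3502 = 9 / 0.7006 = 12.85
S₃ = 12.85 × 1.7^0.3502 = 12.85 × 1.204 ≈ 15.47

15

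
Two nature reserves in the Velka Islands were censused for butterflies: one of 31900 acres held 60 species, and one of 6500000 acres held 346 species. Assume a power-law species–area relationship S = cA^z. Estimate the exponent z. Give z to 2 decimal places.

0.33

Taking logs: ln S = ln c + z ln A, so z = (ln S₂ − ln S₁)/(ln A₂ − ln A₁).
z = ln(346/60) / ln(6500000/31900) = ln(5.767) / ln(203.8) = 1.7521 / 5.3170 = 0.3295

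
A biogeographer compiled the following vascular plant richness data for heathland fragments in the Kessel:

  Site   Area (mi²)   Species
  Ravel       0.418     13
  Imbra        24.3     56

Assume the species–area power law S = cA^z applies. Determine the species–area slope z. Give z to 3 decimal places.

Taking logs: ln S = ln c + z ln A, so z = (ln S₂ − ln S₁)/(ln A₂ − ln A₁).
z = ln(56/13) / ln(24.3/0.418) = ln(4.308) / ln(58.13) = 1.4604 / 4.0628 = 0.3595

0.359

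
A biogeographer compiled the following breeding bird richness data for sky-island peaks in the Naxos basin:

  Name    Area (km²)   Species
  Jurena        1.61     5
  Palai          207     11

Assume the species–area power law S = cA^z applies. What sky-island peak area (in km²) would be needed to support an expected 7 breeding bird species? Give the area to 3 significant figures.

12.8 km²

z = ln(11/5) / ln(207/1.61) = 0.7885 / 4.8565 = 0.1624
c = 5 / 1.61^0.1624 = 5 / 1.08 = 4.628
A = (7/4.628)^(1/0.1624) ⇒ ln A = ln(1.513)/0.1624 = 2.5487
A = e^2.5487 ≈ 12.79 km²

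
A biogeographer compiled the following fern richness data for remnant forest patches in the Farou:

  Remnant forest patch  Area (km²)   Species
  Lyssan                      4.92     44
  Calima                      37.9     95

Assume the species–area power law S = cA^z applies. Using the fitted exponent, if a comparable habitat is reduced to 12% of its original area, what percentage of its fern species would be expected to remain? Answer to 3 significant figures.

45.0%

z = ln(95/44) / ln(37.9/4.92) = 0.7697 / 2.0416 = 0.3770
S_new/S_old = (A_new/A_old)^z = 0.12^0.3770 = exp(0.3770 × -2.1203) = 0.4496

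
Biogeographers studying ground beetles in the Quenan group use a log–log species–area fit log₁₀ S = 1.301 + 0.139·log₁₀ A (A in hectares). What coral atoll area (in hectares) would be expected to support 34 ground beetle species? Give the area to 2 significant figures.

46 hectares

34 = 20 × A^0.139  ⇒  A^0.139 = 34/20 = 1.7
ln A = ln(1.7) / 0.139 = 0.5307 / 0.139 = 3.8180
A = e^3.8180 ≈ 45.51 hectares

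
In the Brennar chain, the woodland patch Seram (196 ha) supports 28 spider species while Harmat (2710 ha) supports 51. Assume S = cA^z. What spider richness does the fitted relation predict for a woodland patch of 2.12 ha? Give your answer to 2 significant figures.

z = ln(51/28) / ln(2710/196) = 0.5996 / 2.6266 = 0.2283
c = 28 / 196^0.2283 = 28 / 3.337 = 8.392
S₃ = 8.392 × 2.12^0.2283 = 8.392 × 1.187 ≈ 9.962

10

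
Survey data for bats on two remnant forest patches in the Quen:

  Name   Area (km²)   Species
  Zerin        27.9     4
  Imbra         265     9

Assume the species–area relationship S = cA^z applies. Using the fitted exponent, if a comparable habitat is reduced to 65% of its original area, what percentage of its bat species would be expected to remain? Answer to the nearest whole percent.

z = ln(9/4) / ln(265/27.9) = 0.8109 / 2.2511 = 0.3602
S_new/S_old = (A_new/A_old)^z = 0.65^0.3602 = exp(0.3602 × -0.4308) = 0.8563

86%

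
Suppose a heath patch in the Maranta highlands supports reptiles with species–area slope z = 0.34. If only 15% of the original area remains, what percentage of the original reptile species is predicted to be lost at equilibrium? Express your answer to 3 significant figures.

S_new/S_old = (A_new/A_old)^z = 0.15^0.34
= exp(0.34 × ln 0.15) = exp(0.34 × -1.8971) = exp(-0.6450) ≈ 0.5247
Fraction lost = 1 − 0.5247 = 0.4753

47.5%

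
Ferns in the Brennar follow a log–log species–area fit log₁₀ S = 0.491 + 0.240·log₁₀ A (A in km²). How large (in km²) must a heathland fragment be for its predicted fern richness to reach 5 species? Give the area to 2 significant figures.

7.4 km²

5 = 3.097 × A^0.24  ⇒  A^0.24 = 5/3.097 = 1.614
ln A = ln(1.614) / 0.24 = 0.4789 / 0.24 = 1.9953
A = e^1.9953 ≈ 7.354 km²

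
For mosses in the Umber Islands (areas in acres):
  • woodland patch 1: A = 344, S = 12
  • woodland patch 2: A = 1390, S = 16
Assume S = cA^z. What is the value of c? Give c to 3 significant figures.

z = ln(S₂/S₁) / ln(A₂/A₁) = ln(16/12) / ln(1390/344) = 0.2877 / 1.3964 = 0.2060
c = S₁ / A₁^z = 12 / 344^0.2060 = 12 / 3.331 = 3.603

3.60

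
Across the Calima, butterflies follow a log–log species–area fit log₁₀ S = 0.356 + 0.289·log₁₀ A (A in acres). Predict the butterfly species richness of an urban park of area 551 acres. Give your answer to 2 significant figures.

14

S = 2.27 × 551^0.289
ln S = ln 2.27 + 0.289 × ln 551 = 0.8197 + 0.289 × 6.3117 = 2.6438
S = e^2.6438 ≈ 14.07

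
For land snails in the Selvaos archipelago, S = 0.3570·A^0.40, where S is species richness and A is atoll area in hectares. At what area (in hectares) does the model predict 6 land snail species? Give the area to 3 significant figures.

1160 hectares

6 = 0.357 × A^0.4  ⇒  A^0.4 = 6/0.357 = 16.81
ln A = ln(16.81) / 0.4 = 2.8218 / 0.4 = 7.0544
A = e^7.0544 ≈ 1158 hectares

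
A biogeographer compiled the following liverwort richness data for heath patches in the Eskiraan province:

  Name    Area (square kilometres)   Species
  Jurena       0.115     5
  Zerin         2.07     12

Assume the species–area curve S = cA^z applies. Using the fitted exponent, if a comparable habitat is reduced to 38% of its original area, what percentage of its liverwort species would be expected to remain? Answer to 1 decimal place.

74.6%

z = ln(12/5) / ln(2.07/0.115) = 0.8755 / 2.8904 = 0.3029
S_new/S_old = (A_new/A_old)^z = 0.38^0.3029 = exp(0.3029 × -0.9676) = 0.746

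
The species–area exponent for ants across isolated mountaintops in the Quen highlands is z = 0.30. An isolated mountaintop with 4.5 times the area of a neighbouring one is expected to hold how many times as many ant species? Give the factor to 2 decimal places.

1.57

S₂/S₁ = (A₂/A₁)^z = 4.5^0.3
ln(S₂/S₁) = 0.3 × ln 4.5 = 0.3 × 1.5041 = 0.4512
S₂/S₁ = e^0.4512 ≈ 1.57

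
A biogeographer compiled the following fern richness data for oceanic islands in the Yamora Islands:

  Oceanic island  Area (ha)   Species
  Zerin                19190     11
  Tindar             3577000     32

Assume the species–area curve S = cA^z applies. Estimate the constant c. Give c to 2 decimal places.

z = ln(S₂/S₁) / ln(A₂/A₁) = ln(32/11) / ln(3577000/19190) = 1.0678 / 5.2279 = 0.2043
c = S₁ / A₁^z = 11 / 19190^0.2043 = 11 / 7.496 = 1.467

1.47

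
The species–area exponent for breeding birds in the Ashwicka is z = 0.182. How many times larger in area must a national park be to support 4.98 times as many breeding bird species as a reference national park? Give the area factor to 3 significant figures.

6780

(A₂/A₁)^0.182 = 4.98, so A₂/A₁ = 4.98^(1/0.182) = 4.98^5.495
ln(A₂/A₁) = ln 4.98 / 0.182 = 1.6054 / 0.182 = 8.8210
A₂/A₁ = e^8.8210 ≈ 6775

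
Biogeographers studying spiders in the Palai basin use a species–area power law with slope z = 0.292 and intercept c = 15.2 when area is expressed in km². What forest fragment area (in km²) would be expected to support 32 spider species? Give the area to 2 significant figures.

13 km²

32 = 15.2 × A^0.292  ⇒  A^0.292 = 32/15.2 = 2.105
ln A = ln(2.105) / 0.292 = 0.7444 / 0.292 = 2.5495
A = e^2.5495 ≈ 12.8 km²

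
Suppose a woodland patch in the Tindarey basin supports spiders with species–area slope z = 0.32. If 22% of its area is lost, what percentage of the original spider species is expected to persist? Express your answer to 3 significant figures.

92.4%

S_new/S_old = (A_new/A_old)^z = 0.78^0.32
= exp(0.32 × ln 0.78) = exp(0.32 × -0.2485) = exp(-0.0795) ≈ 0.9236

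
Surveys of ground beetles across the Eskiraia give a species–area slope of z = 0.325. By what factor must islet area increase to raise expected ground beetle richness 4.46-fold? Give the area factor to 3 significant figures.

99.5

(A₂/A₁)^0.325 = 4.46, so A₂/A₁ = 4.46^(1/0.325) = 4.46^3.077
ln(A₂/A₁) = ln 4.46 / 0.325 = 1.4951 / 0.325 = 4.6005
A₂/A₁ = e^4.6005 ≈ 99.53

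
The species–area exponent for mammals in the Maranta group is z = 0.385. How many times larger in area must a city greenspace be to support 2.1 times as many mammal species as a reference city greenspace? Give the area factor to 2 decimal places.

(A₂/A₁)^0.385 = 2.1, so A₂/A₁ = 2.1^(1/0.385) = 2.1^2.597
ln(A₂/A₁) = ln 2.1 / 0.385 = 0.7419 / 0.385 = 1.9271
A₂/A₁ = e^1.9271 ≈ 6.87

6.87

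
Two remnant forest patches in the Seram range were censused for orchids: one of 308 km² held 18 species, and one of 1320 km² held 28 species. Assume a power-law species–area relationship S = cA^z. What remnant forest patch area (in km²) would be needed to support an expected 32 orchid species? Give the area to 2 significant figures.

z = ln(28/18) / ln(1320/308) = 0.4418 / 1.4553 = 0.3036
c = 18 / 308^0.3036 = 18 / 5.696 = 3.16
A = (32/3.16)^(1/0.3036) ⇒ ln A = ln(10.13)/0.3036 = 7.6252
A = e^7.6252 ≈ 2049 km²

2000 km²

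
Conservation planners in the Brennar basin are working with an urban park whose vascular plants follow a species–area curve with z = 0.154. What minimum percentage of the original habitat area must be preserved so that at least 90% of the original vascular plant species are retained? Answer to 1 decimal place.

Need (A_new/A_old)^0.154 = 0.9, so A_new/A_old = 0.9^(1/0.154) = 0.9^6.494
ln(A_new/A_old) = ln 0.9 / 0.154 = -0.1054 / 0.154 = -0.6842
A_new/A_old = e^-0.6842 ≈ 0.5045

50.5%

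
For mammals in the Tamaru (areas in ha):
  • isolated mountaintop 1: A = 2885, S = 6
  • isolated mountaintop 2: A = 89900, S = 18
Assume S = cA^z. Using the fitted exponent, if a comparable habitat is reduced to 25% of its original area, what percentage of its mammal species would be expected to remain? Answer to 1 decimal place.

z = ln(18/6) / ln(89900/2885) = 1.0986 / 3.4392 = 0.3194
S_new/S_old = (A_new/A_old)^z = 0.25^0.3194 = exp(0.3194 × -1.3863) = 0.6422

64.2%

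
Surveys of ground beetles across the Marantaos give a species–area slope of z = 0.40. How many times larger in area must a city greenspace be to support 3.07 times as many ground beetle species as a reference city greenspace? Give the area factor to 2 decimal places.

16.51

(A₂/A₁)^0.4 = 3.07, so A₂/A₁ = 3.07^(1/0.4) = 3.07^2.5
ln(A₂/A₁) = ln 3.07 / 0.4 = 1.1217 / 0.4 = 2.8042
A₂/A₁ = e^2.8042 ≈ 16.51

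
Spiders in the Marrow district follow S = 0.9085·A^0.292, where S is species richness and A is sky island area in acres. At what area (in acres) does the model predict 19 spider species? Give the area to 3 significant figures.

33300 acres

19 = 0.9085 × A^0.292  ⇒  A^0.292 = 19/0.9085 = 20.91
ln A = ln(20.91) / 0.292 = 3.0404 / 0.292 = 10.4123
A = e^10.4123 ≈ 33267 acres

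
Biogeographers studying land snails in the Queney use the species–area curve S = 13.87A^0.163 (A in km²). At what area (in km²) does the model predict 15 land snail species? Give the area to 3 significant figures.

15 = 13.87 × A^0.163  ⇒  A^0.163 = 15/13.87 = 1.081
ln A = ln(1.081) / 0.163 = 0.0783 / 0.163 = 0.4805
A = e^0.4805 ≈ 1.617 km²

1.62 km²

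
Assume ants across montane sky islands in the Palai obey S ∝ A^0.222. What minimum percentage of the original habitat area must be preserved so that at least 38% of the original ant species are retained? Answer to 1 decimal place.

1.3%

Need (A_new/A_old)^0.222 = 0.38, so A_new/A_old = 0.38^(1/0.222) = 0.38^4.505
ln(A_new/A_old) = ln 0.38 / 0.222 = -0.9676 / 0.222 = -4.3585
A_new/A_old = e^-4.3585 ≈ 0.0128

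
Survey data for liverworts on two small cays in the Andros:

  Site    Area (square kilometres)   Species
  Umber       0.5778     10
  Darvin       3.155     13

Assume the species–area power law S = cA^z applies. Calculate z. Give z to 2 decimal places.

Taking logs: ln S = ln c + z ln A, so z = (ln S₂ − ln S₁)/(ln A₂ − ln A₁).
z = ln(13/10) / ln(3.155/0.5778) = ln(1.3) / ln(5.46) = 0.2624 / 1.6975 = 0.1546

0.15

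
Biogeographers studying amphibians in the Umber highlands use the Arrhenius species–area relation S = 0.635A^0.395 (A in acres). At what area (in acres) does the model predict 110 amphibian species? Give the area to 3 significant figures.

110 = 0.635 × A^0.395  ⇒  A^0.395 = 110/0.635 = 173.2
ln A = ln(173.2) / 0.395 = 5.1546 / 0.395 = 13.0496
A = e^13.0496 ≈ 464932 acres

465000 acres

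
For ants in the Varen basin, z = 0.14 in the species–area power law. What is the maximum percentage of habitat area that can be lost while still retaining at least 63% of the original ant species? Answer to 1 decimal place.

Need (A_new/A_old)^0.14 = 0.63, so A_new/A_old = 0.63^(1/0.14) = 0.63^7.143
ln(A_new/A_old) = ln 0.63 / 0.14 = -0.4620 / 0.14 = -3.3003
A_new/A_old = e^-3.3003 ≈ 0.03687
Fraction that can be lost = 1 − 0.03687 = 0.9631

96.3%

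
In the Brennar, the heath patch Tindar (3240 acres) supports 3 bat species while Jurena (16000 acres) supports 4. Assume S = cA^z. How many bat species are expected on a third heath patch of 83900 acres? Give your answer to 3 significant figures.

z = ln(4/3) / ln(16000/3240) = 0.2877 / 1.5970 = 0.1801
c = 3 / 3240^0.1801 = 3 / 4.289 = 0.6994
S₃ = 0.6994 × 83900^0.1801 = 0.6994 × 7.708 ≈ 5.391

5.39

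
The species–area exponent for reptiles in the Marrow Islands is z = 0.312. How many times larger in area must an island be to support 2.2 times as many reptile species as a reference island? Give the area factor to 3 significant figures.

(A₂/A₁)^0.312 = 2.2, so A₂/A₁ = 2.2^(1/0.312) = 2.2^3.205
ln(A₂/A₁) = ln 2.2 / 0.312 = 0.7885 / 0.312 = 2.5271
A₂/A₁ = e^2.5271 ≈ 12.52

12.5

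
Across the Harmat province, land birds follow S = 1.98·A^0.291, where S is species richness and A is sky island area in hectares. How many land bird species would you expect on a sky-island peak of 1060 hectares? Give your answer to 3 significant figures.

S = 1.98 × 1060^0.291
ln S = ln 1.98 + 0.291 × ln 1060 = 0.6831 + 0.291 × 6.9660 = 2.7102
S = e^2.7102 ≈ 15.03

15.0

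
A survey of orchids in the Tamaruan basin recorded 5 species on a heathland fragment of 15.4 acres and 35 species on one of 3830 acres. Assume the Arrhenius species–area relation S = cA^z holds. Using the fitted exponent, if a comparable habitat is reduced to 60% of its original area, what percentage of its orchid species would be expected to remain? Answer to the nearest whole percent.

84%

z = ln(35/5) / ln(3830/15.4) = 1.9459 / 5.5163 = 0.3528
S_new/S_old = (A_new/A_old)^z = 0.6^0.3528 = exp(0.3528 × -0.5108) = 0.8351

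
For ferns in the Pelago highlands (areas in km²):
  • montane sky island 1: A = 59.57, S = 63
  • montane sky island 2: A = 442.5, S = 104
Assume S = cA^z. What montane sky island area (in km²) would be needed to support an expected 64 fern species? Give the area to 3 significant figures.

63.4 km²

z = ln(104/63) / ln(442.5/59.57) = 0.5013 / 2.0053 = 0.2500
c = 63 / 59.57^0.2500 = 63 / 2.778 = 22.68
A = (64/22.68)^(1/0.2500) ⇒ ln A = ln(2.822)/0.2500 = 4.1502
A = e^4.1502 ≈ 63.44 km²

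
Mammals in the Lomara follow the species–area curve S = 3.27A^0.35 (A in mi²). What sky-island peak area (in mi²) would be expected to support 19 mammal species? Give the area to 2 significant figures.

19 = 3.27 × A^0.35  ⇒  A^0.35 = 19/3.27 = 5.81
ln A = ln(5.81) / 0.35 = 1.7596 / 0.35 = 5.0276
A = e^5.0276 ≈ 152.6 mi²

150 mi²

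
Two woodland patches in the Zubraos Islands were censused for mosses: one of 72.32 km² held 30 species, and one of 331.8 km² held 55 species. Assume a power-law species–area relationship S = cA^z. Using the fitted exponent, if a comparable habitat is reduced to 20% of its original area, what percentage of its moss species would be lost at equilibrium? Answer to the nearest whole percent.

z = ln(55/30) / ln(331.8/72.32) = 0.6061 / 1.5234 = 0.3979
S_new/S_old = (A_new/A_old)^z = 0.2^0.3979 = exp(0.3979 × -1.6094) = 0.5271
Fraction lost = 1 − 0.5271 = 0.4729

47%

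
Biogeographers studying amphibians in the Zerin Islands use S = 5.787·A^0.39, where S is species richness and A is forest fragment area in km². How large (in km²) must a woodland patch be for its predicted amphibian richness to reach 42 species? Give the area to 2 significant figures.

160 km²

42 = 5.787 × A^0.39  ⇒  A^0.39 = 42/5.787 = 7.258
ln A = ln(7.258) / 0.39 = 1.9821 / 0.39 = 5.0822
A = e^5.0822 ≈ 161.1 km²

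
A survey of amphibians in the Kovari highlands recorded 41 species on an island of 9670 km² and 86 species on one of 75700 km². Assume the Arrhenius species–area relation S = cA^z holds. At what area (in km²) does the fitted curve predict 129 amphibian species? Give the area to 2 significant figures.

z = ln(86/41) / ln(75700/9670) = 0.7408 / 2.0577 = 0.3600
c = 41 / 9670^0.3600 = 41 / 27.21 = 1.507
A = (129/1.507)^(1/0.3600) ⇒ ln A = ln(85.61)/0.3600 = 12.3608
A = e^12.3608 ≈ 233479 km²

230000 km²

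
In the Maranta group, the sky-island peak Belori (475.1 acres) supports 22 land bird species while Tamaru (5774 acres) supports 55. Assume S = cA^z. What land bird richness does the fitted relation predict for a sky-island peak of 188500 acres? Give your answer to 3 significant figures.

198

z = ln(55/22) / ln(5774/475.1) = 0.9163 / 2.4976 = 0.3669
c = 22 / 475.1^0.3669 = 22 / 9.595 = 2.293
S₃ = 2.293 × 188500^0.3669 = 2.293 × 86.17 ≈ 197.6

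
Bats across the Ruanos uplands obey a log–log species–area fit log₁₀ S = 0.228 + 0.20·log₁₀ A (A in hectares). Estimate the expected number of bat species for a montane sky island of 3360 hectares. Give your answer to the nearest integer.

S = 1.69 × 3360^0.2
ln S = ln 1.69 + 0.2 × ln 3360 = 0.5250 + 0.2 × 8.1197 = 2.1489
S = e^2.1489 ≈ 8.576

9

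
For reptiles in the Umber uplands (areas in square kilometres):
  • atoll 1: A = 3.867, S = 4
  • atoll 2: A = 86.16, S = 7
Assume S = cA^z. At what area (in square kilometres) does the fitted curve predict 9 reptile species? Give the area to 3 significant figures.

347 square kilometres

z = ln(7/4) / ln(86.16/3.867) = 0.5596 / 3.1037 = 0.1803
c = 4 / 3.867^0.1803 = 4 / 1.276 = 3.134
A = (9/3.134)^(1/0.1803) ⇒ ln A = ln(2.871)/0.1803 = 5.8500
A = e^5.8500 ≈ 347.2 square kilometres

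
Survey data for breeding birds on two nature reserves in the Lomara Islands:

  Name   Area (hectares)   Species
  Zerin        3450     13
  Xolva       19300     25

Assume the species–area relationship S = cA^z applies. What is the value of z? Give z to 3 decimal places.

Taking logs: ln S = ln c + z ln A, so z = (ln S₂ − ln S₁)/(ln A₂ − ln A₁).
z = ln(25/13) / ln(19300/3450) = ln(1.923) / ln(5.594) = 0.6539 / 1.7217 = 0.3798

0.380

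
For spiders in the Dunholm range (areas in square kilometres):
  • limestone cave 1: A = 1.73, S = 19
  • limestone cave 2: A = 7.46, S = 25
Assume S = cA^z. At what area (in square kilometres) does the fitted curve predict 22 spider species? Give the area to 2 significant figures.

3.8 square kilometres

z = ln(25/19) / ln(7.46/1.73) = 0.2744 / 1.4614 = 0.1878
c = 19 / 1.73^0.1878 = 19 / 1.108 = 17.14
A = (22/17.14)^(1/0.1878) ⇒ ln A = ln(1.283)/0.1878 = 1.3288
A = e^1.3288 ≈ 3.777 square kilometres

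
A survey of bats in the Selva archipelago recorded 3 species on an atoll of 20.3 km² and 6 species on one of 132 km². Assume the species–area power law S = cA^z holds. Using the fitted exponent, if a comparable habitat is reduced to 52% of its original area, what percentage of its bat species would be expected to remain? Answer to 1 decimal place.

z = ln(6/3) / ln(132/20.3) = 0.6931 / 1.8722 = 0.3702
S_new/S_old = (A_new/A_old)^z = 0.52^0.3702 = exp(0.3702 × -0.6539) = 0.785

78.5%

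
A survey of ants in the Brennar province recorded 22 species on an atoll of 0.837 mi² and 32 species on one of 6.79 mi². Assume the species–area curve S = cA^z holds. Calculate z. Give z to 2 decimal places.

Taking logs: ln S = ln c + z ln A, so z = (ln S₂ − ln S₁)/(ln A₂ − ln A₁).
z = ln(32/22) / ln(6.79/0.837) = ln(1.455) / ln(8.112) = 0.3747 / 2.0934 = 0.1790

0.18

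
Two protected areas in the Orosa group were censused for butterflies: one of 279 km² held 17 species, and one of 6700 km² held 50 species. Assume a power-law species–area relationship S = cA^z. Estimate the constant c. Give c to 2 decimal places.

z = ln(S₂/S₁) / ln(A₂/A₁) = ln(50/17) / ln(6700/279) = 1.0788 / 3.1787 = 0.3394
c = S₁ / A₁^z = 17 / 279^0.3394 = 17 / 6.761 = 2.514

2.51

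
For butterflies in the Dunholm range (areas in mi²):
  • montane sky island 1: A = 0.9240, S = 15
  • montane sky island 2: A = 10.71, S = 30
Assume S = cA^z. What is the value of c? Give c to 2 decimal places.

z = ln(S₂/S₁) / ln(A₂/A₁) = ln(30/15) / ln(10.71/0.924) = 0.6931 / 2.4502 = 0.2829
c = S₁ / A₁^z = 15 / 0.924^0.2829 = 15 / 0.9779 = 15.34

15.34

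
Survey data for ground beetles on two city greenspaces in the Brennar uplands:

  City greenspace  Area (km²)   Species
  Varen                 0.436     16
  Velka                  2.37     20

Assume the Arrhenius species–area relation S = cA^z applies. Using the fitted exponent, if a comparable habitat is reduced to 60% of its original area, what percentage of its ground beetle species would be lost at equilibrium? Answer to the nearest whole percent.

7%

z = ln(20/16) / ln(2.37/0.436) = 0.2231 / 1.6930 = 0.1318
S_new/S_old = (A_new/A_old)^z = 0.6^0.1318 = exp(0.1318 × -0.5108) = 0.9349
Fraction lost = 1 − 0.9349 = 0.06511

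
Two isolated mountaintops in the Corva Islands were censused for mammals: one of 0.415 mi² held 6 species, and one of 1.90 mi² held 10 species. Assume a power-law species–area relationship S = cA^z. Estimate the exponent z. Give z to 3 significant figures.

Taking logs: ln S = ln c + z ln A, so z = (ln S₂ − ln S₁)/(ln A₂ − ln A₁).
z = ln(10/6) / ln(1.9/0.415) = ln(1.667) / ln(4.578) = 0.5108 / 1.5213 = 0.3358

0.336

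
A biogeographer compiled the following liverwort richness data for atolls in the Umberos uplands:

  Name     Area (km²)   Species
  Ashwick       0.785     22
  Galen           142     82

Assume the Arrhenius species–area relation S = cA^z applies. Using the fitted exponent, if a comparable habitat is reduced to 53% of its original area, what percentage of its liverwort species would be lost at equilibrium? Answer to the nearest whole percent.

15%

z = ln(82/22) / ln(142/0.785) = 1.3157 / 5.1979 = 0.2531
S_new/S_old = (A_new/A_old)^z = 0.53^0.2531 = exp(0.2531 × -0.6349) = 0.8515
Fraction lost = 1 − 0.8515 = 0.1485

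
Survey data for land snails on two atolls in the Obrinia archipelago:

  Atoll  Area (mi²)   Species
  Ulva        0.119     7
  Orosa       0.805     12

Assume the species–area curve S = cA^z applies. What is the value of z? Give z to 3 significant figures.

Taking logs: ln S = ln c + z ln A, so z = (ln S₂ − ln S₁)/(ln A₂ − ln A₁).
z = ln(12/7) / ln(0.805/0.119) = ln(1.714) / ln(6.765) = 0.5390 / 1.9117 = 0.2819

0.282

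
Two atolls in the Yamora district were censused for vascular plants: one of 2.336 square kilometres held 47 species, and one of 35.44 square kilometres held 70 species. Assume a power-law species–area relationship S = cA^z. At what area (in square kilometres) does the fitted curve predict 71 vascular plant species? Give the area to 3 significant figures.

z = ln(70/47) / ln(35.44/2.336) = 0.3983 / 2.7194 = 0.1465
c = 47 / 2.336^0.1465 = 47 / 1.132 = 41.51
A = (71/41.51)^(1/0.1465) ⇒ ln A = ln(1.711)/0.1465 = 3.6647
A = e^3.6647 ≈ 39.04 square kilometres

39.0 square kilometres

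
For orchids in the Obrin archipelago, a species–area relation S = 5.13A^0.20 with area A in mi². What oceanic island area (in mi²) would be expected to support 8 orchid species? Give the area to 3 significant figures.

9.22 mi²

8 = 5.13 × A^0.2  ⇒  A^0.2 = 8/5.13 = 1.559
ln A = ln(1.559) / 0.2 = 0.4443 / 0.2 = 2.2217
A = e^2.2217 ≈ 9.223 mi²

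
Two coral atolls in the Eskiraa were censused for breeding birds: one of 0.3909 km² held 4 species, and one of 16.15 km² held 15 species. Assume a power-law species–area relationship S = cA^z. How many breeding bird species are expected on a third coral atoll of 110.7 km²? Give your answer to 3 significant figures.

29.7

z = ln(15/4) / ln(16.15/0.3909) = 1.3218 / 3.7212 = 0.3552
c = 4 / 0.3909^0.3552 = 4 / 0.7163 = 5.584
S₃ = 5.584 × 110.7^0.3552 = 5.584 × 5.322 ≈ 29.72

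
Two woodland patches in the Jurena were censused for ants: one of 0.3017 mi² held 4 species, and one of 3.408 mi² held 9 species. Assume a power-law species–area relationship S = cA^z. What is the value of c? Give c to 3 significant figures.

5.97

z = ln(S₂/S₁) / ln(A₂/A₁) = ln(9/4) / ln(3.408/0.3017) = 0.8109 / 2.4244 = 0.3345
c = S₁ / A₁^z = 4 / 0.3017^0.3345 = 4 / 0.6698 = 5.972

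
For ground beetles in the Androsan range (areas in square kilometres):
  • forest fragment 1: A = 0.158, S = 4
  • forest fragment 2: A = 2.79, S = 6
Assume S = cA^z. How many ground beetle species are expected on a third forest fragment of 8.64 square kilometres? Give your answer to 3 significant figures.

7.04

z = ln(6/4) / ln(2.79/0.158) = 0.4055 / 2.8712 = 0.1412
c = 4 / 0.158^0.1412 = 4 / 0.7706 = 5.191
S₃ = 5.191 × 8.64^0.1412 = 5.191 × 1.356 ≈ 7.038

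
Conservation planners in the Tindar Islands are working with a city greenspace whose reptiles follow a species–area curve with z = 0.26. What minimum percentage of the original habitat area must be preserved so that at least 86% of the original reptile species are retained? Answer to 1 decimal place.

56.0%

Need (A_new/A_old)^0.26 = 0.86, so A_new/A_old = 0.86^(1/0.26) = 0.86^3.846
ln(A_new/A_old) = ln 0.86 / 0.26 = -0.1508 / 0.26 = -0.5801
A_new/A_old = e^-0.5801 ≈ 0.5598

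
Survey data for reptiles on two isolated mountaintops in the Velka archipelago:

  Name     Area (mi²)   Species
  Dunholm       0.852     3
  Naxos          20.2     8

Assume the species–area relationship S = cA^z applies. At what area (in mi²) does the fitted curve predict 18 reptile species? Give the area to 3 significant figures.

z = ln(8/3) / ln(20.2/0.852) = 0.9808 / 3.1659 = 0.3098
c = 3 / 0.852^0.3098 = 3 / 0.9516 = 3.153
A = (18/3.153)^(1/0.3098) ⇒ ln A = ln(5.71)/0.3098 = 5.6231
A = e^5.6231 ≈ 276.8 mi²

277 mi²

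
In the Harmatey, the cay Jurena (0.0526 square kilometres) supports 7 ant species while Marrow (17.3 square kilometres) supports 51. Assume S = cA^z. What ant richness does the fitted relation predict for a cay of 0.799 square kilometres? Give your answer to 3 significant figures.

17.8

z = ln(51/7) / ln(17.3/0.0526) = 1.9859 / 5.7957 = 0.3427
c = 7 / 0.0526^0.3427 = 7 / 0.3645 = 19.2
S₃ = 19.2 × 0.799^0.3427 = 19.2 × 0.926 ≈ 17.78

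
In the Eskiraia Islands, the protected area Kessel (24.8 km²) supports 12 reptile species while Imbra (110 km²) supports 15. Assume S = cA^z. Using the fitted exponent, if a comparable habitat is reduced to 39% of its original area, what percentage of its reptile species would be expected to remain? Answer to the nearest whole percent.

z = ln(15/12) / ln(110/24.8) = 0.2231 / 1.4896 = 0.1498
S_new/S_old = (A_new/A_old)^z = 0.39^0.1498 = exp(0.1498 × -0.9416) = 0.8684

87%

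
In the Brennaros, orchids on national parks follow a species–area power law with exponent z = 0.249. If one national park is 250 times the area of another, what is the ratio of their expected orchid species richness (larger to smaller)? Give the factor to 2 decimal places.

S₂/S₁ = (A₂/A₁)^z = 250^0.249
ln(S₂/S₁) = 0.249 × ln 250 = 0.249 × 5.5215 = 1.3748
S₂/S₁ = e^1.3748 ≈ 3.954

3.95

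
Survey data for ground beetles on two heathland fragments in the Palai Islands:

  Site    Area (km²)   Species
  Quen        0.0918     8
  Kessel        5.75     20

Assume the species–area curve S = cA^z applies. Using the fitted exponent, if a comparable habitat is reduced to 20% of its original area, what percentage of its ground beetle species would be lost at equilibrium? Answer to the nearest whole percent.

z = ln(20/8) / ln(5.75/0.0918) = 0.9163 / 4.1373 = 0.2215
S_new/S_old = (A_new/A_old)^z = 0.2^0.2215 = exp(0.2215 × -1.6094) = 0.7002
Fraction lost = 1 − 0.7002 = 0.2998

30%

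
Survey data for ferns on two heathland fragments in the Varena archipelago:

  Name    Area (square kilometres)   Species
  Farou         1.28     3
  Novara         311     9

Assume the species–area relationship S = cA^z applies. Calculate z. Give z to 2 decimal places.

Taking logs: ln S = ln c + z ln A, so z = (ln S₂ − ln S₁)/(ln A₂ − ln A₁).
z = ln(9/3) / ln(311/1.28) = ln(3) / ln(243) = 1.0986 / 5.4929 = 0.2000

0.20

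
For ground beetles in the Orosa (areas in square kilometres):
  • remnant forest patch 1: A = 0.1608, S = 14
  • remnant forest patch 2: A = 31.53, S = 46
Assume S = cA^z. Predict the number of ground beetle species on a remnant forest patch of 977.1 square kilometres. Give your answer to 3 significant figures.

z = ln(46/14) / ln(31.53/0.1608) = 1.1896 / 5.2785 = 0.2254
c = 14 / 0.1608^0.2254 = 14 / 0.6624 = 21.13
S₃ = 21.13 × 977.1^0.2254 = 21.13 × 4.719 ≈ 99.73

99.7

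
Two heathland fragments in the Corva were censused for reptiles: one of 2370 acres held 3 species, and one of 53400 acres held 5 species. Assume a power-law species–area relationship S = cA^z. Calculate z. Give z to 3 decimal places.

0.164

Taking logs: ln S = ln c + z ln A, so z = (ln S₂ − ln S₁)/(ln A₂ − ln A₁).
z = ln(5/3) / ln(53400/2370) = ln(1.667) / ln(22.53) = 0.5108 / 3.1149 = 0.1640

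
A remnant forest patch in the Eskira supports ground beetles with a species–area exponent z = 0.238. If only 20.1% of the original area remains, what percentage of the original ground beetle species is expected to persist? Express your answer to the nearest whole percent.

S_new/S_old = (A_new/A_old)^z = 0.201^0.238
= exp(0.238 × ln 0.201) = exp(0.238 × -1.6045) = exp(-0.3819) ≈ 0.6826

68%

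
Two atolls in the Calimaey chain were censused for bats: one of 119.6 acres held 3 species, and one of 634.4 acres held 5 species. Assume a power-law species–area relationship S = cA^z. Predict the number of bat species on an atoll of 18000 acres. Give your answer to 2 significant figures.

14

z = ln(5/3) / ln(634.4/119.6) = 0.5108 / 1.6685 = 0.3062
c = 3 / 119.6^0.3062 = 3 / 4.326 = 0.6935
S₃ = 0.6935 × 18000^0.3062 = 0.6935 × 20.08 ≈ 13.92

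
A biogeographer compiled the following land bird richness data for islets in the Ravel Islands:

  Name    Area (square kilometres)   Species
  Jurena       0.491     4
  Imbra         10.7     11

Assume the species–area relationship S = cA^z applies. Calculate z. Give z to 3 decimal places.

0.328

Taking logs: ln S = ln c + z ln A, so z = (ln S₂ − ln S₁)/(ln A₂ − ln A₁).
z = ln(11/4) / ln(10.7/0.491) = ln(2.75) / ln(21.79) = 1.0116 / 3.0816 = 0.3283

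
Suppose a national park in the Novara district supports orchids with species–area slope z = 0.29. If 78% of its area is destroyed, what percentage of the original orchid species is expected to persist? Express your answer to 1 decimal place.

S_new/S_old = (A_new/A_old)^z = 0.22^0.29
= exp(0.29 × ln 0.22) = exp(0.29 × -1.5141) = exp(-0.4391) ≈ 0.6446

64.5%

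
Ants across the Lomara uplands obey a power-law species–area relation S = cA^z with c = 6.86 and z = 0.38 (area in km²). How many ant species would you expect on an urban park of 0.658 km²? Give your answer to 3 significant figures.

5.85

S = 6.86 × 0.658^0.38
ln S = ln 6.86 + 0.38 × ln 0.658 = 1.9257 + 0.38 × -0.4186 = 1.7667
S = e^1.7667 ≈ 5.851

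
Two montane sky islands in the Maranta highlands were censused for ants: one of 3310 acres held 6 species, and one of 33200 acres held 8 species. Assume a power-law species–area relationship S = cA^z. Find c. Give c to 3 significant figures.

2.18

z = ln(S₂/S₁) / ln(A₂/A₁) = ln(8/6) / ln(33200/3310) = 0.2877 / 2.3056 = 0.1248
c = S₁ / A₁^z = 6 / 3310^0.1248 = 6 / 2.749 = 2.183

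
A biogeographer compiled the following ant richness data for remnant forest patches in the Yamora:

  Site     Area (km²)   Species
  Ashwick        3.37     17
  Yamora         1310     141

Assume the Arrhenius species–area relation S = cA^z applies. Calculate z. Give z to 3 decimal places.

0.355

Taking logs: ln S = ln c + z ln A, so z = (ln S₂ − ln S₁)/(ln A₂ − ln A₁).
z = ln(141/17) / ln(1310/3.37) = ln(8.294) / ln(388.7) = 2.1155 / 5.9629 = 0.3548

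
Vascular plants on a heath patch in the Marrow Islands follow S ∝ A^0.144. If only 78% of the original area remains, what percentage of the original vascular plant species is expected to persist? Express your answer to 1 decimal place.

S_new/S_old = (A_new/A_old)^z = 0.78^0.144
= exp(0.144 × ln 0.78) = exp(0.144 × -0.2485) = exp(-0.0358) ≈ 0.9649

96.5%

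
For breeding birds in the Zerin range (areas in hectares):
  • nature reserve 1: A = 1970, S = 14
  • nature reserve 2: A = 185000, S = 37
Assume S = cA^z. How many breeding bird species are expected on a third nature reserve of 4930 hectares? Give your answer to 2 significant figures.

z = ln(37/14) / ln(185000/1970) = 0.9719 / 4.5423 = 0.2140
c = 14 / 1970^0.2140 = 14 / 5.068 = 2.762
S₃ = 2.762 × 4930^0.2140 = 2.762 × 6.168 ≈ 17.04

17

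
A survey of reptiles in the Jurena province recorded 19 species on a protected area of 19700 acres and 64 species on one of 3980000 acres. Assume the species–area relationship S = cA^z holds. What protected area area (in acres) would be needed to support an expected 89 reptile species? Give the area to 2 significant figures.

17000000 acres

z = ln(64/19) / ln(3980000/19700) = 1.2144 / 5.3084 = 0.2288
c = 19 / 19700^0.2288 = 19 / 9.605 = 1.978
A = (89/1.978)^(1/0.2288) ⇒ ln A = ln(44.99)/0.2288 = 16.6382
A = e^16.6382 ≈ 16821470 acres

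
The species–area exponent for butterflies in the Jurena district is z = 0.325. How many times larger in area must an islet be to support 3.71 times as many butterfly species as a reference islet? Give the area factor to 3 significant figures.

(A₂/A₁)^0.325 = 3.71, so A₂/A₁ = 3.71^(1/0.325) = 3.71^3.077
ln(A₂/A₁) = ln 3.71 / 0.325 = 1.3110 / 0.325 = 4.0339
A₂/A₁ = e^4.0339 ≈ 56.48

56.5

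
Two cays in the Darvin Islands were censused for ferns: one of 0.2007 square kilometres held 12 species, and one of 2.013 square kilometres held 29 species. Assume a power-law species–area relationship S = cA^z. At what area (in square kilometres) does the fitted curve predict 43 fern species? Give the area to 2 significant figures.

5.6 square kilometres

z = ln(29/12) / ln(2.013/0.2007) = 0.8824 / 2.3056 = 0.3827
c = 12 / 0.2007^0.3827 = 12 / 0.5408 = 22.19
A = (43/22.19)^(1/0.3827) ⇒ ln A = ln(1.938)/0.3827 = 1.7288
A = e^1.7288 ≈ 5.634 square kilometres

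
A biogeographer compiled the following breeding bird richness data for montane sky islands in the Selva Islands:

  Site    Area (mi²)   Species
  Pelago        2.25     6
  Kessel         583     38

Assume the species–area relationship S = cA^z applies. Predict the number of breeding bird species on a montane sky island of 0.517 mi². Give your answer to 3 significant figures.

3.68

z = ln(38/6) / ln(583/2.25) = 1.8458 / 5.5573 = 0.3321
c = 6 / 2.25^0.3321 = 6 / 1.309 = 4.583
S₃ = 4.583 × 0.517^0.3321 = 4.583 × 0.8032 ≈ 3.681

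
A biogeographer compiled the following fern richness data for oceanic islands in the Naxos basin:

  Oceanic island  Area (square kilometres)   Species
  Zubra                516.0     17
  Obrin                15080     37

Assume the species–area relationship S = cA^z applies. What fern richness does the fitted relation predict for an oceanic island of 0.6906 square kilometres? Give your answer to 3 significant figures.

z = ln(37/17) / ln(15080/516) = 0.7777 / 3.3750 = 0.2304
c = 17 / 516^0.2304 = 17 / 4.218 = 4.031
S₃ = 4.031 × 0.6906^0.2304 = 4.031 × 0.9182 ≈ 3.701

3.70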